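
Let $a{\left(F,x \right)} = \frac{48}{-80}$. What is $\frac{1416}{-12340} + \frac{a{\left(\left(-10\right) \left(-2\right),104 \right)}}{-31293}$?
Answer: $- \frac{3691957}{32179635} \approx -0.11473$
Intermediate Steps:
$a{\left(F,x \right)} = - \frac{3}{5}$ ($a{\left(F,x \right)} = 48 \left(- \frac{1}{80}\right) = - \frac{3}{5}$)
$\frac{1416}{-12340} + \frac{a{\left(\left(-10\right) \left(-2\right),104 \right)}}{-31293} = \frac{1416}{-12340} - \frac{3}{5 \left(-31293\right)} = 1416 \left(- \frac{1}{12340}\right) - - \frac{1}{52155} = - \frac{354}{3085} + \frac{1}{52155} = - \frac{3691957}{32179635}$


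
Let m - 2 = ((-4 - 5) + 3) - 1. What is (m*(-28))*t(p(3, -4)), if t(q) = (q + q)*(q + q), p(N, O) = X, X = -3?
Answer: 5040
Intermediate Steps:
p(N, O) = -3
t(q) = 4*q² (t(q) = (2*q)*(2*q) = 4*q²)
m = -5 (m = 2 + (((-4 - 5) + 3) - 1) = 2 + ((-9 + 3) - 1) = 2 + (-6 - 1) = 2 - 7 = -5)
(m*(-28))*t(p(3, -4)) = (-5*(-28))*(4*(-3)²) = 140*(4*9) = 140*36 = 5040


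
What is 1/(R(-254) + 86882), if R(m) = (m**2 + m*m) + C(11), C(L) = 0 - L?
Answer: 1/215903 ≈ 4.6317e-6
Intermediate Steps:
C(L) = -L
R(m) = -11 + 2*m**2 (R(m) = (m**2 + m*m) - 1*11 = (m**2 + m**2) - 11 = 2*m**2 - 11 = -11 + 2*m**2)
1/(R(-254) + 86882) = 1/((-11 + 2*(-254)**2) + 86882) = 1/((-11 + 2*64516) + 86882) = 1/((-11 + 129032) + 86882) = 1/(129021 + 86882) = 1/215903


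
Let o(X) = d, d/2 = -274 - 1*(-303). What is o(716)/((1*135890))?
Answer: 29/67945 ≈ 0.00042682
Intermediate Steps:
d = 58 (d = 2*(-274 - 1*(-303)) = 2*(-274 + 303) = 2*29 = 58)
o(X) = 58
o(716)/((1*135890)) = 58/((1*135890)) = 58/135890 = 58*(1/135890) = 29/67945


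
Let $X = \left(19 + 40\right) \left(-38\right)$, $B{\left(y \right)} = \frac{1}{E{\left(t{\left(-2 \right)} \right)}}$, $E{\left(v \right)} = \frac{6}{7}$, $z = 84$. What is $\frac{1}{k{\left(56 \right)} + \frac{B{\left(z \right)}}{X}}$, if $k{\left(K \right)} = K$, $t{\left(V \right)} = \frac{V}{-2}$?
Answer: $\frac{13452}{753305} \approx 0.017857$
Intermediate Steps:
$t{\left(V \right)} = - \frac{V}{2}$ ($t{\left(V \right)} = V \left(- \frac{1}{2}\right) = - \frac{V}{2}$)
$E{\left(v \right)} = \frac{6}{7}$ ($E{\left(v \right)} = 6 \cdot \frac{1}{7} = \frac{6}{7}$)
$B{\left(y \right)} = \frac{7}{6}$ ($B{\left(y \right)} = \frac{1}{\frac{6}{7}} = \frac{7}{6}$)
$X = -2242$ ($X = 59 \left(-38\right) = -2242$)
$\frac{1}{k{\left(56 \right)} + \frac{B{\left(z \right)}}{X}} = \frac{1}{56 + \frac{7}{6 \left(-2242\right)}} = \frac{1}{56 + \frac{7}{6} \left(- \frac{1}{2242}\right)} = \frac{1}{56 - \frac{7}{13452}} = \frac{1}{\frac{753305}{13452}} = \frac{13452}{753305}$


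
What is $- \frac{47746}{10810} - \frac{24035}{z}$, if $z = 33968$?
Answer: $- \frac{85529749}{16690640} \approx -5.1244$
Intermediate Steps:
$- \frac{47746}{10810} - \frac{24035}{z} = - \frac{47746}{10810} - \frac{24035}{33968} = \left(-47746\right) \frac{1}{10810} - \frac{2185}{3088} = - \frac{23873}{5405} - \frac{2185}{3088} = - \frac{85529749}{16690640}$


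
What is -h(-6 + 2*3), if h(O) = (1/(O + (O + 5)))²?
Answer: -1/25 ≈ -0.040000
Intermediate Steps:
h(O) = (5 + 2*O)⁻² (h(O) = (1/(O + (5 + O)))² = (1/(5 + 2*O))² = (5 + 2*O)⁻²)
-h(-6 + 2*3) = -1/(5 + 2*(-6 + 2*3))² = -1/(5 + 2*(-6 + 6))² = -1/(5 + 2*0)² = -1/(5 + 0)² = -1/5² = -1*1/25 = -1/25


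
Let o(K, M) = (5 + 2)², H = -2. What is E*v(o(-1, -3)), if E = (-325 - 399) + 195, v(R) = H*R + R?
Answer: 25921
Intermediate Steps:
o(K, M) = 49 (o(K, M) = 7² = 49)
v(R) = -R (v(R) = -2*R + R = -R)
E = -529 (E = -724 + 195 = -529)
E*v(o(-1, -3)) = -(-529)*49 = -529*(-49) = 25921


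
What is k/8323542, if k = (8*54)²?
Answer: 10368/462419 ≈ 0.022421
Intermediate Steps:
k = 186624 (k = 432² = 186624)
k/8323542 = 186624/8323542 = 186624*(1/8323542) = 10368/462419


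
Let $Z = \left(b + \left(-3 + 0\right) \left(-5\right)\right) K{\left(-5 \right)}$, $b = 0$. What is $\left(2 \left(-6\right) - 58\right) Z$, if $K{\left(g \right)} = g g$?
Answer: $-26250$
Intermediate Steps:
$K{\left(g \right)} = g^{2}$
$Z = 375$ ($Z = \left(0 + \left(-3 + 0\right) \left(-5\right)\right) \left(-5\right)^{2} = \left(0 - -15\right) 25 = \left(0 + 15\right) 25 = 15 \cdot 25 = 375$)
$\left(2 \left(-6\right) - 58\right) Z = \left(2 \left(-6\right) - 58\right) 375 = \left(-12 - 58\right) 375 = \left(-70\right) 375 = -26250$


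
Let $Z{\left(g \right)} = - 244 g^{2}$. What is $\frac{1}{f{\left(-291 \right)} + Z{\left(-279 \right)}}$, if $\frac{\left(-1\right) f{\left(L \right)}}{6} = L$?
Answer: $- \frac{1}{18991458} \approx -5.2655 \cdot 10^{-8}$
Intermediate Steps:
$f{\left(L \right)} = - 6 L$
$\frac{1}{f{\left(-291 \right)} + Z{\left(-279 \right)}} = \frac{1}{\left(-6\right) \left(-291\right) - 244 \left(-279\right)^{2}} = \frac{1}{1746 - 18993204} = \frac{1}{-18991458} = - \frac{1}{18991458}$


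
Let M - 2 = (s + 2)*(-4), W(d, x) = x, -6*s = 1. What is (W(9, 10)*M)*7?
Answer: -1120/3 ≈ -373.33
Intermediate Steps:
s = -⅙ (s = -⅙*1 = -⅙ ≈ -0.16667)
M = -16/3 (M = 2 + (-⅙ + 2)*(-4) = 2 + (11/6)*(-4) = 2 - 22/3 = -16/3 ≈ -5.3333)
(W(9, 10)*M)*7 = (10*(-16/3))*7 = -160/3*7 = -1120/3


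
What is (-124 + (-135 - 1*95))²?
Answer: 125316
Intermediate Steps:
(-124 + (-135 - 1*95))² = (-124 + (-135 - 95))² = (-124 - 230)² = (-354)² = 125316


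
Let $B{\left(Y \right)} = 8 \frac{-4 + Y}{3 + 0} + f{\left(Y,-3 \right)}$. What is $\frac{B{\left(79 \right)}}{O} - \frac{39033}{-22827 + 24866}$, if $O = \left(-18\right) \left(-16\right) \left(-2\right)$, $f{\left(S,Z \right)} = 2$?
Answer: $- \frac{11447443}{587232} \approx -19.494$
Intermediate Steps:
$O = -576$ ($O = 288 \left(-2\right) = -576$)
$B{\left(Y \right)} = - \frac{26}{3} + \frac{8 Y}{3}$ ($B{\left(Y \right)} = 8 \frac{-4 + Y}{3 + 0} + 2 = 8 \frac{-4 + Y}{3} + 2 = 8 \left(-4 + Y\right) \frac{1}{3} + 2 = 8 \left(- \frac{4}{3} + \frac{Y}{3}\right) + 2 = \left(- \frac{32}{3} + \frac{8 Y}{3}\right) + 2 = - \frac{26}{3} + \frac{8 Y}{3}$)
$\frac{B{\left(79 \right)}}{O} - \frac{39033}{-22827 + 24866} = \frac{- \frac{26}{3} + \frac{8}{3} \cdot 79}{-576} - \frac{39033}{-22827 + 24866} = \left(- \frac{26}{3} + \frac{632}{3}\right) \left(- \frac{1}{576}\right) - \frac{39033}{2039} = 202 \left(- \frac{1}{576}\right) - \frac{39033}{2039} = - \frac{101}{288} - \frac{39033}{2039} = - \frac{11447443}{587232}$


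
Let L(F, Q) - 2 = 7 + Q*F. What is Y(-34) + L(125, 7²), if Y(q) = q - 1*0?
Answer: 6100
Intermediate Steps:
L(F, Q) = 9 + F*Q (L(F, Q) = 2 + (7 + Q*F) = 2 + (7 + F*Q) = 9 + F*Q)
Y(q) = q (Y(q) = q + 0 = q)
Y(-34) + L(125, 7²) = -34 + (9 + 125*7²) = -34 + (9 + 125*49) = -34 + (9 + 6125) = -34 + 6134 = 6100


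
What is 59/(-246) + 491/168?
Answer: 18479/6888 ≈ 2.6828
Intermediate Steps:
59/(-246) + 491/168 = 59*(-1/246) + 491*(1/168) = -59/246 + 491/168 = 18479/6888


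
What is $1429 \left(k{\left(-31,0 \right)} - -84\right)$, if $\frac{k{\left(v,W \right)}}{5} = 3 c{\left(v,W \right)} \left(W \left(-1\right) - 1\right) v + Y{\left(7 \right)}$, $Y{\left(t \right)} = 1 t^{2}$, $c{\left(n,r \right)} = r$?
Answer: $470141$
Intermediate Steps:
$Y{\left(t \right)} = t^{2}$
$k{\left(v,W \right)} = 245 + 15 W v \left(-1 - W\right)$ ($k{\left(v,W \right)} = 5 \left(3 W \left(W \left(-1\right) - 1\right) v + 7^{2}\right) = 5 \left(3 W \left(- W - 1\right) v + 49\right) = 5 \left(3 W \left(-1 - W\right) v + 49\right) = 5 \left(3 W v \left(-1 - W\right) + 49\right) = 5 \left(49 + 3 W v \left(-1 - W\right)\right) = 245 + 15 W v \left(-1 - W\right)$)
$1429 \left(k{\left(-31,0 \right)} - -84\right) = 1429 \left(\left(245 - 0 \left(-31\right) - - 465 \cdot 0^{2}\right) - -84\right) = 1429 \left(\left(245 + 0 - \left(-465\right) 0\right) + 84\right) = 1429 \left(\left(245 + 0 + 0\right) + 84\right) = 1429 \left(245 + 84\right) = 1429 \cdot 329 = 470141$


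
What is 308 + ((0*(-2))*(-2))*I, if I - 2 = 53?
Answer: 308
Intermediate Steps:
I = 55 (I = 2 + 53 = 55)
308 + ((0*(-2))*(-2))*I = 308 + ((0*(-2))*(-2))*55 = 308 + (0*(-2))*55 = 308 + 0*55 = 308 + 0 = 308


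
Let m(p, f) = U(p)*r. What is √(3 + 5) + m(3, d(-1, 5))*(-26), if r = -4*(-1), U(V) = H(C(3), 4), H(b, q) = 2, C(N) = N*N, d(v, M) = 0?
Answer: -208 + 2*√2 ≈ -205.17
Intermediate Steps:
C(N) = N²
U(V) = 2
r = 4
m(p, f) = 8 (m(p, f) = 2*4 = 8)
√(3 + 5) + m(3, d(-1, 5))*(-26) = √(3 + 5) + 8*(-26) = √8 - 208 = 2*√2 - 208 = -208 + 2*√2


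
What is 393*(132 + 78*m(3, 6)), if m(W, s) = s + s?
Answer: 419724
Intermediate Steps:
m(W, s) = 2*s
393*(132 + 78*m(3, 6)) = 393*(132 + 78*(2*6)) = 393*(132 + 78*12) = 393*(132 + 936) = 393*1068 = 419724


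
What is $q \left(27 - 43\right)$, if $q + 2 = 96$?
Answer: $-1504$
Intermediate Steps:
$q = 94$ ($q = -2 + 96 = 94$)
$q \left(27 - 43\right) = 94 \left(27 - 43\right) = 94 \left(-16\right) = -1504$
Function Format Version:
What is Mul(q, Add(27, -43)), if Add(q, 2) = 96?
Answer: -1504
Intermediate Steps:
q = 94 (q = Add(-2, 96) = 94)
Mul(q, Add(27, -43)) = Mul(94, Add(27, -43)) = Mul(94, -16) = -1504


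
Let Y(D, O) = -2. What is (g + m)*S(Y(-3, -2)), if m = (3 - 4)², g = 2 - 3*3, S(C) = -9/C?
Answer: -27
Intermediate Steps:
g = -7 (g = 2 - 9 = -7)
m = 1 (m = (-1)² = 1)
(g + m)*S(Y(-3, -2)) = (-7 + 1)*(-9/(-2)) = -(-54)*(-1)/2 = -6*9/2 = -27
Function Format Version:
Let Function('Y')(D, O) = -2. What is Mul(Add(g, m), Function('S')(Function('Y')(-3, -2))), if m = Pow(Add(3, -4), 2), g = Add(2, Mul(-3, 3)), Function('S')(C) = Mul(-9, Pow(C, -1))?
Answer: -27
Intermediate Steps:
g = -7 (g = Add(2, -9) = -7)
m = 1 (m = Pow(-1, 2) = 1)
Mul(Add(g, m), Function('S')(Function('Y')(-3, -2))) = Mul(Add(-7, 1), Mul(-9, Pow(-2, -1))) = Mul(-6, Mul(-9, Rational(-1, 2))) = Mul(-6, Rational(9, 2)) = -27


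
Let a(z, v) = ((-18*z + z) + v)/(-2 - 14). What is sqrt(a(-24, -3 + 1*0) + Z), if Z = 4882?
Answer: sqrt(77707)/4 ≈ 69.690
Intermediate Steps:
a(z, v) = -v/16 + 17*z/16 (a(z, v) = (-17*z + v)/(-16) = (v - 17*z)*(-1/16) = -v/16 + 17*z/16)
sqrt(a(-24, -3 + 1*0) + Z) = sqrt((-(-3 + 1*0)/16 + (17/16)*(-24)) + 4882) = sqrt((-(-3 + 0)/16 - 51/2) + 4882) = sqrt((-1/16*(-3) - 51/2) + 4882) = sqrt((3/16 - 51/2) + 4882) = sqrt(-405/16 + 4882) = sqrt(77707/16) = sqrt(77707)/4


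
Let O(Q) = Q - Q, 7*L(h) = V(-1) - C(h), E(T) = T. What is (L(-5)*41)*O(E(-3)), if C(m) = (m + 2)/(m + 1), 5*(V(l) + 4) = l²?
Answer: 0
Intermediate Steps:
V(l) = -4 + l²/5
C(m) = (2 + m)/(1 + m)
L(h) = -19/35 - (2 + h)/(7*(1 + h)) (L(h) = ((-4 + (⅕)*(-1)²) - (2 + h)/(1 + h))/7 = ((-4 + (⅕)*1) - (2 + h)/(1 + h))/7 = ((-4 + ⅕) - (2 + h)/(1 + h))/7 = (-19/5 - (2 + h)/(1 + h))/7 = -19/35 - (2 + h)/(7*(1 + h)))
O(Q) = 0
(L(-5)*41)*O(E(-3)) = (((-29 - 24*(-5))/(35*(1 - 5)))*41)*0 = (((1/35)*(-29 + 120)/(-4))*41)*0 = (((1/35)*(-¼)*91)*41)*0 = -13/20*41*0 = -533/20*0 = 0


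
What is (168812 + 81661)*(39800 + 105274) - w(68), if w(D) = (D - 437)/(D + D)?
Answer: 4941848320641/136 ≈ 3.6337e+10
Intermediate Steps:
w(D) = (-437 + D)/(2*D) (w(D) = (-437 + D)/((2*D)) = (-437 + D)*(1/(2*D)) = (-437 + D)/(2*D))
(168812 + 81661)*(39800 + 105274) - w(68) = (168812 + 81661)*(39800 + 105274) - (-437 + 68)/(2*68) = 250473*145074 - (-369)/(2*68) = 36337120002 - 1*(-369/136) = 36337120002 + 369/136 = 4941848320641/136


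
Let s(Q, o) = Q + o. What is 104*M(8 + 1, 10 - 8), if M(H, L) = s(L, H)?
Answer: 1144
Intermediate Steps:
M(H, L) = H + L (M(H, L) = L + H = H + L)
104*M(8 + 1, 10 - 8) = 104*((8 + 1) + (10 - 8)) = 104*(9 + 2) = 104*11 = 1144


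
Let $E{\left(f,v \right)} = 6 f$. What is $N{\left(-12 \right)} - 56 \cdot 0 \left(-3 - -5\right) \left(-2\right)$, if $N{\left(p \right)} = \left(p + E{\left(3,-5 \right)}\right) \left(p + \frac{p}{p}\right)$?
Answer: $-66$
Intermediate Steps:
$N{\left(p \right)} = \left(1 + p\right) \left(18 + p\right)$ ($N{\left(p \right)} = \left(p + 6 \cdot 3\right) \left(p + \frac{p}{p}\right) = \left(p + 18\right) \left(p + 1\right) = \left(18 + p\right) \left(1 + p\right) = \left(1 + p\right) \left(18 + p\right)$)
$N{\left(-12 \right)} - 56 \cdot 0 \left(-3 - -5\right) \left(-2\right) = \left(18 + \left(-12\right)^{2} + 19 \left(-12\right)\right) - 56 \cdot 0 \left(-3 - -5\right) \left(-2\right) = \left(18 + 144 - 228\right) - 56 \cdot 0 \left(-3 + 5\right) \left(-2\right) = -66 - 56 \cdot 0 \cdot 2 \left(-2\right) = -66 - 56 \cdot 0 \left(-2\right) = -66 - 0 = -66 + 0 = -66$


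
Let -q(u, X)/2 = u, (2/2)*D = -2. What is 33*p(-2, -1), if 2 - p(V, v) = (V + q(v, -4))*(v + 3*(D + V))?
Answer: 66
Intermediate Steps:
D = -2
q(u, X) = -2*u
p(V, v) = 2 - (V - 2*v)*(-6 + v + 3*V) (p(V, v) = 2 - (V - 2*v)*(v + 3*(-2 + V)) = 2 - (V - 2*v)*(v + (-6 + 3*V)) = 2 - (V - 2*v)*(-6 + v + 3*V))
33*p(-2, -1) = 33*(2 - 12*(-1) - 3*(-2)² + 2*(-1)² + 6*(-2) + 5*(-2)*(-1)) = 33*(2 + 12 - 3*4 + 2*1 - 12 + 10) = 33*(2 + 12 - 12 + 2 - 12 + 10) = 33*2 = 66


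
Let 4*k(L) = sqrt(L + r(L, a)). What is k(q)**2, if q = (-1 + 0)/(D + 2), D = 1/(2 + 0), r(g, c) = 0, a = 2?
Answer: -1/40 ≈ -0.025000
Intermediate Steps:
D = 1/2 ≈ 0.50000
q = -2/5 (q = (-1 + 0)/(1/2 + 2) = -1/5/2 = -1*2/5 = -2/5 ≈ -0.40000)
k(L) = sqrt(L)/4 (k(L) = sqrt(L + 0)/4 = sqrt(L)/4)
k(q)**2 = (sqrt(-2/5)/4)**2 = ((I*sqrt(10)/5)/4)**2 = (I*sqrt(10)/20)**2 = -1/40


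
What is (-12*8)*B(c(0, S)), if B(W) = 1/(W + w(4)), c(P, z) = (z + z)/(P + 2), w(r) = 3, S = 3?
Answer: -16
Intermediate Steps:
c(P, z) = 2*z/(2 + P) (c(P, z) = (2*z)/(2 + P) = 2*z/(2 + P))
B(W) = 1/(3 + W) (B(W) = 1/(W + 3) = 1/(3 + W))
(-12*8)*B(c(0, S)) = (-12*8)/(3 + 2*3/(2 + 0)) = -96/(3 + 2*3/2) = -96/(3 + 2*3*(½)) = -96/(3 + 3) = -96/6 = -96*⅙ = -16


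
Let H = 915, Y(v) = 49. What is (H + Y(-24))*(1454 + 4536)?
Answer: 5774360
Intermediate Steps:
(H + Y(-24))*(1454 + 4536) = (915 + 49)*(1454 + 4536) = 964*5990 = 5774360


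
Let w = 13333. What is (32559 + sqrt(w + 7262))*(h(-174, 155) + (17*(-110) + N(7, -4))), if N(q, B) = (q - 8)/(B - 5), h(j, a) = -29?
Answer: -185477770/3 - 17090*sqrt(20595)/9 ≈ -6.2098e+7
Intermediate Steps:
N(q, B) = (-8 + q)/(-5 + B)
(32559 + sqrt(w + 7262))*(h(-174, 155) + (17*(-110) + N(7, -4))) = (32559 + sqrt(13333 + 7262))*(-29 + (17*(-110) + (-8 + 7)/(-5 - 4))) = (32559 + sqrt(20595))*(-29 + (-1870 - 1/(-9))) = (32559 + sqrt(20595))*(-29 + (-1870 - 1/9*(-1))) = (32559 + sqrt(20595))*(-29 + (-1870 + 1/9)) = (32559 + sqrt(20595))*(-29 - 16829/9) = (32559 + sqrt(20595))*(-17090/9) = -185477770/3 - 17090*sqrt(20595)/9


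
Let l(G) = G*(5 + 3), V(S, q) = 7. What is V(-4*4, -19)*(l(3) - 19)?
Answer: 35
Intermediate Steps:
l(G) = 8*G (l(G) = G*8 = 8*G)
V(-4*4, -19)*(l(3) - 19) = 7*(8*3 - 19) = 7*(24 - 19) = 7*5 = 35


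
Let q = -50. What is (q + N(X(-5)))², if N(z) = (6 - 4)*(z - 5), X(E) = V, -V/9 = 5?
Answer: 22500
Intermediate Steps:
V = -45 (V = -9*5 = -45)
X(E) = -45
N(z) = -10 + 2*z (N(z) = 2*(-5 + z) = -10 + 2*z)
(q + N(X(-5)))² = (-50 + (-10 + 2*(-45)))² = (-50 + (-10 - 90))² = (-50 - 100)² = (-150)² = 22500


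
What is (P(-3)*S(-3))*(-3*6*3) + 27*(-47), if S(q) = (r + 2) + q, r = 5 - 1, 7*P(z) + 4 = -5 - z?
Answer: -7911/7 ≈ -1130.1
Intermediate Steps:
P(z) = -9/7 - z/7 (P(z) = -4/7 + (-5 - z)/7 = -4/7 + (-5/7 - z/7) = -9/7 - z/7)
r = 4
S(q) = 6 + q (S(q) = (4 + 2) + q = 6 + q)
(P(-3)*S(-3))*(-3*6*3) + 27*(-47) = ((-9/7 - ⅐*(-3))*(6 - 3))*(-3*6*3) + 27*(-47) = ((-9/7 + 3/7)*3)*(-18*3) - 1269 = -6/7*3*(-54) - 1269 = -18/7*(-54) - 1269 = 972/7 - 1269 = -7911/7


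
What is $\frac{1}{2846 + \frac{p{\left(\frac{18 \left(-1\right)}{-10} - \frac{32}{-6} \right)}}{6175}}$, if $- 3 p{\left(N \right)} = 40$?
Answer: $\frac{3705}{10544422} \approx 0.00035137$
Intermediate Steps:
$p{\left(N \right)} = - \frac{40}{3}$ ($p{\left(N \right)} = \left(- \frac{1}{3}\right) 40 = - \frac{40}{3}$)
$\frac{1}{2846 + \frac{p{\left(\frac{18 \left(-1\right)}{-10} - \frac{32}{-6} \right)}}{6175}} = \frac{1}{2846 - \frac{40}{3 \cdot 6175}} = \frac{1}{2846 - \frac{8}{3705}} = \frac{1}{\frac{10544422}{3705}} = \frac{3705}{10544422}$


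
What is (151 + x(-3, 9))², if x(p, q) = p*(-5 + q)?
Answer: 19321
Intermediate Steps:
(151 + x(-3, 9))² = (151 - 3*(-5 + 9))² = (151 - 3*4)² = (151 - 12)² = 139² = 19321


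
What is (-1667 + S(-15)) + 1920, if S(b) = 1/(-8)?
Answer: 2023/8 ≈ 252.88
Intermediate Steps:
S(b) = -⅛
(-1667 + S(-15)) + 1920 = (-1667 - ⅛) + 1920 = -13337/8 + 1920 = 2023/8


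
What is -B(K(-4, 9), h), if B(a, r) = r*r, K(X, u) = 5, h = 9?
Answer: -81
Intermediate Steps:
B(a, r) = r**2
-B(K(-4, 9), h) = -1*9**2 = -1*81 = -81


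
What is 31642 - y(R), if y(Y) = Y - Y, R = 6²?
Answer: 31642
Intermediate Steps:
R = 36
y(Y) = 0
31642 - y(R) = 31642 - 1*0 = 31642 + 0 = 31642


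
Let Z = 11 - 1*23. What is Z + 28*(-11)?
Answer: -320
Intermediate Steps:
Z = -12 (Z = 11 - 23 = -12)
Z + 28*(-11) = -12 + 28*(-11) = -12 - 308 = -320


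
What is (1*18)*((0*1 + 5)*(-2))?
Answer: -180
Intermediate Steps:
(1*18)*((0*1 + 5)*(-2)) = 18*((0 + 5)*(-2)) = 18*(5*(-2)) = 18*(-10) = -180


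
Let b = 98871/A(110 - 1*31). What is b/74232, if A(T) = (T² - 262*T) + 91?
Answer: -32957/355472304 ≈ -9.2713e-5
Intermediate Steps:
A(T) = 91 + T² - 262*T
b = -98871/14366 (b = 98871/(91 + (110 - 1*31)² - 262*(110 - 1*31)) = 98871/(91 + (110 - 31)² - 262*(110 - 31)) = 98871/(91 + 79² - 262*79) = 98871/(91 + 6241 - 20698) = 98871/(-14366) = 98871*(-1/14366) = -98871/14366 ≈ -6.8823)
b/74232 = -98871/14366/74232 = -98871/14366*1/74232 = -32957/355472304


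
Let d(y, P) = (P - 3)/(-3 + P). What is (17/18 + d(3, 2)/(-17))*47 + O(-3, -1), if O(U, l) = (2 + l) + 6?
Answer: 14879/306 ≈ 48.624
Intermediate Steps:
d(y, P) = 1 (d(y, P) = (-3 + P)/(-3 + P) = 1)
O(U, l) = 8 + l
(17/18 + d(3, 2)/(-17))*47 + O(-3, -1) = (17/18 + 1/(-17))*47 + (8 - 1) = (17*(1/18) + 1*(-1/17))*47 + 7 = (17/18 - 1/17)*47 + 7 = (271/306)*47 + 7 = 12737/306 + 7 = 14879/306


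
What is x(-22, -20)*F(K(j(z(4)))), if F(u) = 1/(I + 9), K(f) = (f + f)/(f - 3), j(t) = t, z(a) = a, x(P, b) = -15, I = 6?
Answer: -1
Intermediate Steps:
K(f) = 2*f/(-3 + f) (K(f) = (2*f)/(-3 + f) = 2*f/(-3 + f))
F(u) = 1/15 (F(u) = 1/(6 + 9) = 1/15)
x(-22, -20)*F(K(j(z(4)))) = -15*1/15 = -1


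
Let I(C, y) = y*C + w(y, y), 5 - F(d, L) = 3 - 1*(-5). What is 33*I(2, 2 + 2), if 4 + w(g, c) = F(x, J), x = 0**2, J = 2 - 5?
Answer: 33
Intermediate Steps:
J = -3
x = 0
F(d, L) = -3 (F(d, L) = 5 - (3 - 1*(-5)) = 5 - (3 + 5) = 5 - 1*8 = 5 - 8 = -3)
w(g, c) = -7 (w(g, c) = -4 - 3 = -7)
I(C, y) = -7 + C*y (I(C, y) = y*C - 7 = C*y - 7 = -7 + C*y)
33*I(2, 2 + 2) = 33*(-7 + 2*(2 + 2)) = 33*(-7 + 2*4) = 33*(-7 + 8) = 33*1 = 33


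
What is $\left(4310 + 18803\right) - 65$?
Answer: $23048$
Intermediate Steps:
$\left(4310 + 18803\right) - 65 = 23113 + \left(0 - 65\right) = 23113 - 65 = 23048$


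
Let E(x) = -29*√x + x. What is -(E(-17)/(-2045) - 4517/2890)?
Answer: 1837627/1182010 - 29*I*√17/2045 ≈ 1.5547 - 0.058469*I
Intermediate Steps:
E(x) = x - 29*√x
-(E(-17)/(-2045) - 4517/2890) = -((-17 - 29*I*√17)/(-2045) - 4517/2890) = -((-17 - 29*I*√17)*(-1/2045) - 4517*1/2890) = -((-17 - 29*I*√17)*(-1/2045) - 4517/2890) = -((17/2045 + 29*I*√17/2045) - 4517/2890) = -(-1837627/1182010 + 29*I*√17/2045) = 1837627/1182010 - 29*I*√17/2045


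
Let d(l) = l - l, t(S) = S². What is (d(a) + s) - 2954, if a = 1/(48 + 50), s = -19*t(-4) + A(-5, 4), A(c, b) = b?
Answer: -3254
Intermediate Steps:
s = -300 (s = -19*(-4)² + 4 = -19*16 + 4 = -304 + 4 = -300)
a = 1/98 ≈ 0.010204
d(l) = 0
(d(a) + s) - 2954 = (0 - 300) - 2954 = -300 - 2954 = -3254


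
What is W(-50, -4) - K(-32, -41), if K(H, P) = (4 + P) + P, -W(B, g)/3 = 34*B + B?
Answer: 5328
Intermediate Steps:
W(B, g) = -105*B (W(B, g) = -3*(34*B + B) = -105*B)
K(H, P) = 4 + 2*P
W(-50, -4) - K(-32, -41) = -105*(-50) - (4 + 2*(-41)) = 5250 - (4 - 82) = 5250 - 1*(-78) = 5250 + 78 = 5328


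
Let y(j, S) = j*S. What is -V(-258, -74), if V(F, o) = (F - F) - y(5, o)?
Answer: -370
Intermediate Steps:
y(j, S) = S*j
V(F, o) = -5*o (V(F, o) = (F - F) - o*5 = 0 - 5*o = -5*o)
-V(-258, -74) = -(-5)*(-74) = -1*370 = -370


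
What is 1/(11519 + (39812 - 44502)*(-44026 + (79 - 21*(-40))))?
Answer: 1/202183349 ≈ 4.9460e-9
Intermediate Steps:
1/(11519 + (39812 - 44502)*(-44026 + (79 - 21*(-40)))) = 1/(11519 - 4690*(-44026 + (79 + 840))) = 1/(11519 - 4690*(-44026 + 919)) = 1/(11519 - 4690*(-43107)) = 1/(11519 + 202171830) = 1/202183349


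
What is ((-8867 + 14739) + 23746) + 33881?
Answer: 63499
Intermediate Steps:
((-8867 + 14739) + 23746) + 33881 = (5872 + 23746) + 33881 = 29618 + 33881 = 63499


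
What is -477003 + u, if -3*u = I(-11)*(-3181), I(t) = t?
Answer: -1466000/3 ≈ -4.8867e+5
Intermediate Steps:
u = -34991/3 (u = -(-11)*(-3181)/3 = -⅓*34991 = -34991/3 ≈ -11664.)
-477003 + u = -477003 - 34991/3 = -1466000/3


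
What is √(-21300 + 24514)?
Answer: √3214 ≈ 56.692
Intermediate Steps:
√(-21300 + 24514) = √3214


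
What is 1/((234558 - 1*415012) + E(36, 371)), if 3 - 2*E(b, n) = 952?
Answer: -2/361857 ≈ -5.5270e-6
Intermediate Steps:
E(b, n) = -949/2 (E(b, n) = 3/2 - 1/2*952 = 3/2 - 476 = -949/2)
1/((234558 - 1*415012) + E(36, 371)) = 1/((234558 - 1*415012) - 949/2) = 1/((234558 - 415012) - 949/2) = 1/(-180454 - 949/2) = 1/(-361857/2) = -2/361857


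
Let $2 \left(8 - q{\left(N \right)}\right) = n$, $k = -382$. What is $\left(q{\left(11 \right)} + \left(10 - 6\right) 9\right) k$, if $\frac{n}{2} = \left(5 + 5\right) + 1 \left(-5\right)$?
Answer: $-14898$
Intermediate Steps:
$n = 10$ ($n = 2 \left(\left(5 + 5\right) + 1 \left(-5\right)\right) = 2 \left(10 - 5\right) = 2 \cdot 5 = 10$)
$q{\left(N \right)} = 3$ ($q{\left(N \right)} = 8 - 5 = 3$)
$\left(q{\left(11 \right)} + \left(10 - 6\right) 9\right) k = \left(3 + \left(10 - 6\right) 9\right) \left(-382\right) = \left(3 + 4 \cdot 9\right) \left(-382\right) = \left(3 + 36\right) \left(-382\right) = 39 \left(-382\right) = -14898$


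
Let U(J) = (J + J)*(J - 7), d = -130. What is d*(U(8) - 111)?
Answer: 12350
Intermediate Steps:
U(J) = 2*J*(-7 + J) (U(J) = (2*J)*(-7 + J) = 2*J*(-7 + J))
d*(U(8) - 111) = -130*(2*8*(-7 + 8) - 111) = -130*(2*8*1 - 111) = -130*(16 - 111) = -130*(-95) = 12350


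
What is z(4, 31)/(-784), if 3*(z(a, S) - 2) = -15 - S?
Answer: 5/294 ≈ 0.017007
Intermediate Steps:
z(a, S) = -3 - S/3 (z(a, S) = 2 + (-15 - S)/3 = 2 + (-5 - S/3) = -3 - S/3)
z(4, 31)/(-784) = (-3 - 1/3*31)/(-784) = (-3 - 31/3)*(-1/784) = -40/3*(-1/784) = 5/294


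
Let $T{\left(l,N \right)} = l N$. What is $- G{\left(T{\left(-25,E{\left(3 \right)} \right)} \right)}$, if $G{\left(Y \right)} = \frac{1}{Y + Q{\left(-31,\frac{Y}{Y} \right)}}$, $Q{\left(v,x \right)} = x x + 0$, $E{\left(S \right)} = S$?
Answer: $\frac{1}{74} \approx 0.013514$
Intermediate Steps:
$Q{\left(v,x \right)} = x^{2}$ ($Q{\left(v,x \right)} = x^{2} + 0 = x^{2}$)
$T{\left(l,N \right)} = N l$
$G{\left(Y \right)} = \frac{1}{1 + Y}$ ($G{\left(Y \right)} = \frac{1}{Y + \left(\frac{Y}{Y}\right)^{2}} = \frac{1}{Y + 1^{2}} = \frac{1}{Y + 1} = \frac{1}{1 + Y}$)
$- G{\left(T{\left(-25,E{\left(3 \right)} \right)} \right)} = - \frac{1}{1 + 3 \left(-25\right)} = - \frac{1}{1 - 75} = - \frac{1}{-74} = \left(-1\right) \left(- \frac{1}{74}\right) = \frac{1}{74}$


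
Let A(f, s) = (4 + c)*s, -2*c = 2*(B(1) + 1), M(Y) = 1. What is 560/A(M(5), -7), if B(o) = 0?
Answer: -80/3 ≈ -26.667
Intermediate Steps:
c = -1 (c = -(0 + 1) = -1 ≈ -1.0000)
A(f, s) = 3*s (A(f, s) = (4 - 1)*s = 3*s)
560/A(M(5), -7) = 560/((3*(-7))) = 560/(-21) = 560*(-1/21) = -80/3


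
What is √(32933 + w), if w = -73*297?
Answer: 2*√2813 ≈ 106.08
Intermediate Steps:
w = -21681
√(32933 + w) = √(32933 - 21681) = √11252 = 2*√2813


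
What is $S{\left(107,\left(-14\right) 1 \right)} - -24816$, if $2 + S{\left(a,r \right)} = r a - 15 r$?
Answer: $23526$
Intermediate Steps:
$S{\left(a,r \right)} = -2 - 15 r + a r$ ($S{\left(a,r \right)} = -2 + \left(r a - 15 r\right) = -2 + \left(a r - 15 r\right) = -2 + \left(- 15 r + a r\right) = -2 - 15 r + a r$)
$S{\left(107,\left(-14\right) 1 \right)} - -24816 = \left(-2 - 15 \left(\left(-14\right) 1\right) + 107 \left(\left(-14\right) 1\right)\right) - -24816 = \left(-2 - -210 + 107 \left(-14\right)\right) + 24816 = \left(-2 + 210 - 1498\right) + 24816 = -1290 + 24816 = 23526$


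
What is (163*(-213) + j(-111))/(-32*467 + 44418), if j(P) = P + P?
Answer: -34941/29474 ≈ -1.1855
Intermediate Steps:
j(P) = 2*P
(163*(-213) + j(-111))/(-32*467 + 44418) = (163*(-213) + 2*(-111))/(-32*467 + 44418) = (-34719 - 222)/(-14944 + 44418) = -34941/29474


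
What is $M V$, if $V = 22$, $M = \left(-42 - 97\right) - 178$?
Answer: $-6974$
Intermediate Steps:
$M = -317$ ($M = -139 - 178 = -317$)
$M V = \left(-317\right) 22 = -6974$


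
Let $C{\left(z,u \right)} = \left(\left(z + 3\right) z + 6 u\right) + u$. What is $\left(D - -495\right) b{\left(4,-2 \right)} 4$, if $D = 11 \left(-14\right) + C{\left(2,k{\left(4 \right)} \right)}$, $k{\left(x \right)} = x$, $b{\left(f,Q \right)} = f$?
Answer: $6064$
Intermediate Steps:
$C{\left(z,u \right)} = 7 u + z \left(3 + z\right)$ ($C{\left(z,u \right)} = \left(\left(3 + z\right) z + 6 u\right) + u = \left(z \left(3 + z\right) + 6 u\right) + u = \left(6 u + z \left(3 + z\right)\right) + u = 7 u + z \left(3 + z\right)$)
$D = -116$ ($D = 11 \left(-14\right) + \left(2^{2} + 3 \cdot 2 + 7 \cdot 4\right) = -154 + \left(4 + 6 + 28\right) = -154 + 38 = -116$)
$\left(D - -495\right) b{\left(4,-2 \right)} 4 = \left(-116 - -495\right) 4 \cdot 4 = \left(-116 + 495\right) 16 = 379 \cdot 16 = 6064$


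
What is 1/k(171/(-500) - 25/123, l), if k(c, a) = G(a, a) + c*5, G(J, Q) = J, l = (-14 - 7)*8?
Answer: -12300/2099933 ≈ -0.0058573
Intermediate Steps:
l = -168 (l = -21*8 = -168)
k(c, a) = a + 5*c (k(c, a) = a + c*5 = a + 5*c)
1/k(171/(-500) - 25/123, l) = 1/(-168 + 5*(171/(-500) - 25/123)) = 1/(-168 + 5*(171*(-1/500) - 25*1/123)) = 1/(-168 + 5*(-171/500 - 25/123)) = 1/(-168 + 5*(-33533/61500)) = 1/(-168 - 33533/12300) = 1/(-2099933/12300) = -12300/2099933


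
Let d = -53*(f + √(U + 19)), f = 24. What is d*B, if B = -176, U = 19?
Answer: 223872 + 9328*√38 ≈ 2.8137e+5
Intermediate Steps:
d = -1272 - 53*√38 (d = -53*(24 + √(19 + 19)) = -53*(24 + √38) = -1272 - 53*√38 ≈ -1598.7)
d*B = (-1272 - 53*√38)*(-176) = 223872 + 9328*√38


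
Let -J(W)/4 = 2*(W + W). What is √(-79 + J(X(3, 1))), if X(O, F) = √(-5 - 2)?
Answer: √(-79 - 16*I*√7) ≈ 2.3051 - 9.1822*I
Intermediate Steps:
X(O, F) = I*√7 (X(O, F) = √(-7) = I*√7)
J(W) = -16*W (J(W) = -8*(W + W) = -8*2*W = -16*W)
√(-79 + J(X(3, 1))) = √(-79 - 16*I*√7)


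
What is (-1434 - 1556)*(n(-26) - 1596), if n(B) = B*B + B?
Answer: 2828540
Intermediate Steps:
n(B) = B + B**2 (n(B) = B**2 + B = B + B**2)
(-1434 - 1556)*(n(-26) - 1596) = (-1434 - 1556)*(-26*(1 - 26) - 1596) = -2990*(-26*(-25) - 1596) = -2990*(650 - 1596) = -2990*(-946) = 2828540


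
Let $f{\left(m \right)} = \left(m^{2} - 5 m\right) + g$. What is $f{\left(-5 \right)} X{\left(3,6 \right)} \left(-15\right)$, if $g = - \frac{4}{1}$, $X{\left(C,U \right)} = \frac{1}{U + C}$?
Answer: $- \frac{230}{3} \approx -76.667$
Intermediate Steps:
$X{\left(C,U \right)} = \frac{1}{C + U}$
$g = -4$ ($g = \left(-4\right) 1 = -4$)
$f{\left(m \right)} = -4 + m^{2} - 5 m$ ($f{\left(m \right)} = \left(m^{2} - 5 m\right) - 4 = -4 + m^{2} - 5 m$)
$f{\left(-5 \right)} X{\left(3,6 \right)} \left(-15\right) = \frac{-4 + \left(-5\right)^{2} - -25}{3 + 6} \left(-15\right) = \frac{-4 + 25 + 25}{9} \left(-15\right) = 46 \cdot \frac{1}{9} \left(-15\right) = \frac{46}{9} \left(-15\right) = - \frac{230}{3}$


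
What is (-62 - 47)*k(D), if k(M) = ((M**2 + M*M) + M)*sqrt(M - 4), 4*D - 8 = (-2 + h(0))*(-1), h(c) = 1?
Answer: -10791*I*sqrt(7)/16 ≈ -1784.4*I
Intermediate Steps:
D = 9/4 (D = 2 + ((-2 + 1)*(-1))/4 = 2 + (-1*(-1))/4 = 2 + (1/4)*1 = 2 + 1/4 = 9/4 ≈ 2.2500)
k(M) = sqrt(-4 + M)*(M + 2*M**2) (k(M) = ((M**2 + M**2) + M)*sqrt(-4 + M) = (2*M**2 + M)*sqrt(-4 + M) = (M + 2*M**2)*sqrt(-4 + M) = sqrt(-4 + M)*(M + 2*M**2))
(-62 - 47)*k(D) = (-62 - 47)*(9*sqrt(-4 + 9/4)*(1 + 2*(9/4))/4) = -981*sqrt(-7/4)*(1 + 9/2)/4 = -981*I*sqrt(7)/2*11/(4*2) = -10791*I*sqrt(7)/16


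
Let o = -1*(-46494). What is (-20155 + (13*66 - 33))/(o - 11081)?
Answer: -19330/35413 ≈ -0.54585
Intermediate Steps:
o = 46494
(-20155 + (13*66 - 33))/(o - 11081) = (-20155 + (13*66 - 33))/(46494 - 11081) = (-20155 + (858 - 33))/35413 = (-20155 + 825)*(1/35413) = -19330*1/35413 = -19330/35413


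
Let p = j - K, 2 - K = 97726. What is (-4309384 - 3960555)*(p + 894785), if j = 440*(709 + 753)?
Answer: -13527875246871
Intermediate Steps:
j = 643280 (j = 440*1462 = 643280)
K = -97724 (K = 2 - 1*97726 = 2 - 97726 = -97724)
p = 741004 (p = 643280 - 1*(-97724) = 643280 + 97724 = 741004)
(-4309384 - 3960555)*(p + 894785) = (-4309384 - 3960555)*(741004 + 894785) = -8269939*1635789 = -13527875246871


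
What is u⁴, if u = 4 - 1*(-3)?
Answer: 2401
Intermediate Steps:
u = 7 (u = 4 + 3 = 7)
u⁴ = 7⁴ = 2401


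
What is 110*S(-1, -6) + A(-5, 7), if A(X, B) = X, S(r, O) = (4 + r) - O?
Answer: 985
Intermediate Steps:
S(r, O) = 4 + r - O
110*S(-1, -6) + A(-5, 7) = 110*(4 - 1 - 1*(-6)) - 5 = 110*(4 - 1 + 6) - 5 = 110*9 - 5 = 990 - 5 = 985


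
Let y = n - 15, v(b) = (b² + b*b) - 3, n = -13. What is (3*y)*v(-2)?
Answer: -420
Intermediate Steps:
v(b) = -3 + 2*b² (v(b) = (b² + b²) - 3 = 2*b² - 3 = -3 + 2*b²)
y = -28 (y = -13 - 15 = -28)
(3*y)*v(-2) = (3*(-28))*(-3 + 2*(-2)²) = -84*(-3 + 2*4) = -84*(-3 + 8) = -84*5 = -420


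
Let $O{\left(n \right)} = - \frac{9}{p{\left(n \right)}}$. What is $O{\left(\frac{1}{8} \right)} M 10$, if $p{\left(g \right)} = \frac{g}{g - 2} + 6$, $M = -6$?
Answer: $\frac{8100}{89} \approx 91.011$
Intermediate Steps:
$p{\left(g \right)} = 6 + \frac{g}{-2 + g}$ ($p{\left(g \right)} = \frac{g}{-2 + g} + 6 = 6 + \frac{g}{-2 + g}$)
$O{\left(n \right)} = - \frac{9 \left(-2 + n\right)}{-12 + 7 n}$ ($O{\left(n \right)} = - \frac{9}{\frac{1}{-2 + n} \left(-12 + 7 n\right)} = - 9 \frac{-2 + n}{-12 + 7 n} = - \frac{9 \left(-2 + n\right)}{-12 + 7 n}$)
$O{\left(\frac{1}{8} \right)} M 10 = \frac{9 \left(2 - \frac{1}{8}\right)}{-12 + \frac{7}{8}} \left(\left(-6\right) 10\right) = \frac{9 \left(2 - \frac{1}{8}\right)}{-12 + 7 \cdot \frac{1}{8}} \left(-60\right) = \frac{9 \left(2 - \frac{1}{8}\right)}{-12 + \frac{7}{8}} \left(-60\right) = 9 \frac{1}{- \frac{89}{8}} \cdot \frac{15}{8} \left(-60\right) = 9 \left(- \frac{8}{89}\right) \frac{15}{8} \left(-60\right) = \left(- \frac{135}{89}\right) \left(-60\right) = \frac{8100}{89}$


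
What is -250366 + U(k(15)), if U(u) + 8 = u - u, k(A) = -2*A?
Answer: -250374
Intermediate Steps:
U(u) = -8 (U(u) = -8 + (u - u) = -8 + 0 = -8)
-250366 + U(k(15)) = -250366 - 8 = -250374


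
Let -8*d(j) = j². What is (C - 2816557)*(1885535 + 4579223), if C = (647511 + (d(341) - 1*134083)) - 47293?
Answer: -61155501974003/4 ≈ -1.5289e+13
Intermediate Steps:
d(j) = -j²/8
C = 3612799/8 (C = (647511 + (-⅛*341² - 1*134083)) - 47293 = (647511 + (-⅛*116281 - 134083)) - 47293 = (647511 + (-116281/8 - 134083)) - 47293 = (647511 - 1188945/8) - 47293 = 3991143/8 - 47293 = 3612799/8 ≈ 4.5160e+5)
(C - 2816557)*(1885535 + 4579223) = (3612799/8 - 2816557)*(1885535 + 4579223) = -18919657/8*6464758 = -61155501974003/4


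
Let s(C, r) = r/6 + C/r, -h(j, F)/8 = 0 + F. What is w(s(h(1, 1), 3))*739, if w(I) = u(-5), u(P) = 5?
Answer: 3695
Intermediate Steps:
h(j, F) = -8*F (h(j, F) = -8*(0 + F) = -8*F)
s(C, r) = r/6 + C/r (s(C, r) = r*(1/6) + C/r = r/6 + C/r)
w(I) = 5
w(s(h(1, 1), 3))*739 = 5*739 = 3695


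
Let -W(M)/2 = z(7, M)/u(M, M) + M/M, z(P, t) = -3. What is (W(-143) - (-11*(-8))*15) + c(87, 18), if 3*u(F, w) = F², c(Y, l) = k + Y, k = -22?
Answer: -25704375/20449 ≈ -1257.0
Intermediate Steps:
c(Y, l) = -22 + Y
u(F, w) = F²/3
W(M) = -2 + 18/M² (W(M) = -2*(-3*3/M² + M/M) = -2*(-9/M² + 1) = -2*(1 - 9/M²) = -2 + 18/M²)
(W(-143) - (-11*(-8))*15) + c(87, 18) = ((-2 + 18/(-143)²) - (-11*(-8))*15) + (-22 + 87) = ((-2 + 18*(1/20449)) - 88*15) + 65 = ((-2 + 18/20449) - 1*1320) + 65 = (-40880/20449 - 1320) + 65 = -27033560/20449 + 65 = -25704375/20449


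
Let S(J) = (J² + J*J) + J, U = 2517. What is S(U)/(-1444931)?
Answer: -667005/76049 ≈ -8.7707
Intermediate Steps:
S(J) = J + 2*J² (S(J) = (J² + J²) + J = 2*J² + J = J + 2*J²)
S(U)/(-1444931) = (2517*(1 + 2*2517))/(-1444931) = (2517*(1 + 5034))*(-1/1444931) = (2517*5035)*(-1/1444931) = 12673095*(-1/1444931) = -667005/76049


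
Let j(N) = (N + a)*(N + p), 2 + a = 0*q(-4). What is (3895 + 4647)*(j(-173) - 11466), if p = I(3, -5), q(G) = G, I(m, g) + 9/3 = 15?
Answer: 142728278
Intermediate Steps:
I(m, g) = 12 (I(m, g) = -3 + 15 = 12)
a = -2 (a = -2 + 0*(-4) = -2 + 0 = -2)
p = 12
j(N) = (-2 + N)*(12 + N) (j(N) = (N - 2)*(N + 12) = (-2 + N)*(12 + N))
(3895 + 4647)*(j(-173) - 11466) = (3895 + 4647)*((-24 + (-173)**2 + 10*(-173)) - 11466) = 8542*((-24 + 29929 - 1730) - 11466) = 8542*(28175 - 11466) = 8542*16709 = 142728278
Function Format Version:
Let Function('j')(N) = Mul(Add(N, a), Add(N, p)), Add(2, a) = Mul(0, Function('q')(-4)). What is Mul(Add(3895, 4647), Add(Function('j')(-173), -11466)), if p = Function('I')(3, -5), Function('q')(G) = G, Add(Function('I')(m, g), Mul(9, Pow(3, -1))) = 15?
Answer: 142728278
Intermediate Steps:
Function('I')(m, g) = 12 (Function('I')(m, g) = Add(-3, 15) = 12)
a = -2 (a = Add(-2, Mul(0, -4)) = Add(-2, 0) = -2)
p = 12
Function('j')(N) = Mul(Add(-2, N), Add(12, N)) (Function('j')(N) = Mul(Add(N, -2), Add(N, 12)) = Mul(Add(-2, N), Add(12, N)))
Mul(Add(3895, 4647), Add(Function('j')(-173), -11466)) = Mul(Add(3895, 4647), Add(Add(-24, Pow(-173, 2), Mul(10, -173)), -11466)) = Mul(8542, Add(Add(-24, 29929, -1730), -11466)) = Mul(8542, Add(28175, -11466)) = Mul(8542, 16709) = 142728278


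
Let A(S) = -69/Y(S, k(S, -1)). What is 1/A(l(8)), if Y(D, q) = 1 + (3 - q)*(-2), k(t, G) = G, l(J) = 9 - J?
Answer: 7/69 ≈ 0.10145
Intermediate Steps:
Y(D, q) = -5 + 2*q (Y(D, q) = 1 + (-6 + 2*q) = -5 + 2*q)
A(S) = 69/7 (A(S) = -69/(-5 + 2*(-1)) = -69/(-5 - 2) = -69/(-7) = -69*(-1/7) = 69/7)
1/A(l(8)) = 1/(69/7) = 7/69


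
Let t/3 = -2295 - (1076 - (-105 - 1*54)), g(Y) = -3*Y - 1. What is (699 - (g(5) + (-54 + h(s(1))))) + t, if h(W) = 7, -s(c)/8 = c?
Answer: -9828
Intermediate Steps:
s(c) = -8*c
g(Y) = -1 - 3*Y
t = -10590 (t = 3*(-2295 - (1076 - (-105 - 1*54))) = 3*(-2295 - (1076 - (-105 - 54))) = 3*(-2295 - (1076 - 1*(-159))) = 3*(-2295 - (1076 + 159)) = 3*(-2295 - 1*1235) = 3*(-2295 - 1235) = 3*(-3530) = -10590)
(699 - (g(5) + (-54 + h(s(1))))) + t = (699 - ((-1 - 3*5) + (-54 + 7))) - 10590 = (699 - ((-1 - 15) - 47)) - 10590 = (699 - (-16 - 47)) - 10590 = (699 - 1*(-63)) - 10590 = (699 + 63) - 10590 = 762 - 10590 = -9828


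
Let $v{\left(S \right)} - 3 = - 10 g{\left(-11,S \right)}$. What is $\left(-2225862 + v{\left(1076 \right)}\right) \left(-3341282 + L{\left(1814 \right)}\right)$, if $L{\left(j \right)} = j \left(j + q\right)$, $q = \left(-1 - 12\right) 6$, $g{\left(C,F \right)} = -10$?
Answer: $427741913102$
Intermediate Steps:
$q = -78$ ($q = \left(-13\right) 6 = -78$)
$L{\left(j \right)} = j \left(-78 + j\right)$ ($L{\left(j \right)} = j \left(j - 78\right) = j \left(-78 + j\right)$)
$v{\left(S \right)} = 103$ ($v{\left(S \right)} = 3 - -100 = 3 + 100 = 103$)
$\left(-2225862 + v{\left(1076 \right)}\right) \left(-3341282 + L{\left(1814 \right)}\right) = \left(-2225862 + 103\right) \left(-3341282 + 1814 \left(-78 + 1814\right)\right) = - 2225759 \left(-3341282 + 1814 \cdot 1736\right) = - 2225759 \left(-3341282 + 3149104\right) = \left(-2225759\right) \left(-192178\right) = 427741913102$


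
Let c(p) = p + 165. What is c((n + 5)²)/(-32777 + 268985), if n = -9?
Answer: 181/236208 ≈ 0.00076627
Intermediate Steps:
c(p) = 165 + p
c((n + 5)²)/(-32777 + 268985) = (165 + (-9 + 5)²)/(-32777 + 268985) = (165 + (-4)²)/236208 = (165 + 16)*(1/236208) = 181*(1/236208) = 181/236208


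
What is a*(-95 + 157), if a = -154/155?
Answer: -308/5 ≈ -61.600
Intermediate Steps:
a = -154/155 (a = -154*1/155 = -154/155 ≈ -0.99355)
a*(-95 + 157) = -154*(-95 + 157)/155 = -154/155*62 = -308/5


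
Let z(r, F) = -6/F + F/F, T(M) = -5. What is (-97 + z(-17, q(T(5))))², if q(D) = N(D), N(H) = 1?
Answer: 10404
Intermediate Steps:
q(D) = 1
z(r, F) = 1 - 6/F (z(r, F) = -6/F + 1 = 1 - 6/F)
(-97 + z(-17, q(T(5))))² = (-97 + (-6 + 1)/1)² = (-97 + 1*(-5))² = (-97 - 5)² = (-102)² = 10404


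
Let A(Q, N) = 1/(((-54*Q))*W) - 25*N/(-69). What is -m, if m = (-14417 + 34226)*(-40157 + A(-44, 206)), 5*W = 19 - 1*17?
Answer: 9642232707157/12144 ≈ 7.9399e+8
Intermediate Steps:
W = ⅖ (W = (19 - 1*17)/5 = (19 - 17)/5 = (⅕)*2 = ⅖ ≈ 0.40000)
A(Q, N) = -5/(108*Q) + 25*N/69 (A(Q, N) = 1/(((-54*Q))*(⅖)) - 25*N/(-69) = -1/(54*Q)*(5/2) - 25*N*(-1/69) = -5/(108*Q) + 25*N/69)
m = -9642232707157/12144 (m = (-14417 + 34226)*(-40157 + (5/2484)*(-23 + 180*206*(-44))/(-44)) = 19809*(-40157 + (5/2484)*(-1/44)*(-23 - 1631520)) = 19809*(-40157 + (5/2484)*(-1/44)*(-1631543)) = 19809*(-40157 + 8157715/109296) = 19809*(-4380841757/109296) = -9642232707157/12144 ≈ -7.9399e+8)
-m = -1*(-9642232707157/12144) = 9642232707157/12144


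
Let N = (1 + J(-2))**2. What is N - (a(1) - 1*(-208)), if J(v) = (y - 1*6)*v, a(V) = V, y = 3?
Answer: -160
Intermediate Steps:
J(v) = -3*v (J(v) = (3 - 1*6)*v = (3 - 6)*v = -3*v)
N = 49 (N = (1 - 3*(-2))**2 = (1 + 6)**2 = 7**2 = 49)
N - (a(1) - 1*(-208)) = 49 - (1 - 1*(-208)) = 49 - (1 + 208) = 49 - 1*209 = 49 - 209 = -160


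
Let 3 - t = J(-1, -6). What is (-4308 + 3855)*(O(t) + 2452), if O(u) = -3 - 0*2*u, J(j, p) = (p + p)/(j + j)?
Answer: -1109397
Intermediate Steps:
J(j, p) = p/j (J(j, p) = (2*p)/((2*j)) = (2*p)*(1/(2*j)) = p/j)
t = -3 (t = 3 - (-6)/(-1) = 3 - (-6)*(-1) = 3 - 1*6 = 3 - 6 = -3)
O(u) = -3 (O(u) = -3 - 0*u = -3 - 1*0 = -3 + 0 = -3)
(-4308 + 3855)*(O(t) + 2452) = (-4308 + 3855)*(-3 + 2452) = -453*2449 = -1109397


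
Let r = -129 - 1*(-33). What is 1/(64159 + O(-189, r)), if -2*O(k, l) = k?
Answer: 2/128507 ≈ 1.5563e-5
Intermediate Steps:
r = -96 (r = -129 + 33 = -96)
O(k, l) = -k/2
1/(64159 + O(-189, r)) = 1/(64159 - ½*(-189)) = 1/(64159 + 189/2) = 1/(128507/2) = 2/128507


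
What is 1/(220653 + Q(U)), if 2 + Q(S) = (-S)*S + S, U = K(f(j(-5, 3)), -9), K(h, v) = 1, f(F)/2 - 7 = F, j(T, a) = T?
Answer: 1/220651 ≈ 4.5320e-6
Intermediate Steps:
f(F) = 14 + 2*F
U = 1
Q(S) = -2 + S - S² (Q(S) = -2 + ((-S)*S + S) = -2 + (-S² + S) = -2 + (S - S²) = -2 + S - S²)
1/(220653 + Q(U)) = 1/(220653 + (-2 + 1 - 1*1²)) = 1/(220653 + (-2 + 1 - 1*1)) = 1/(220653 + (-2 + 1 - 1)) = 1/(220653 - 2) = 1/220651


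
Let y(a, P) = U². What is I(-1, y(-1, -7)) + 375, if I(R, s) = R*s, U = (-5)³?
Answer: -15250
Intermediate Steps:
U = -125
y(a, P) = 15625 (y(a, P) = (-125)² = 15625)
I(-1, y(-1, -7)) + 375 = -1*15625 + 375 = -15625 + 375 = -15250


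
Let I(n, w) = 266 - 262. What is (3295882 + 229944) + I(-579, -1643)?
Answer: 3525830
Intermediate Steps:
I(n, w) = 4
(3295882 + 229944) + I(-579, -1643) = (3295882 + 229944) + 4 = 3525826 + 4 = 3525830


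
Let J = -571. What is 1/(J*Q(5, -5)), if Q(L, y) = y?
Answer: 1/2855 ≈ 0.00035026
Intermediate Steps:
1/(J*Q(5, -5)) = 1/(-571*(-5)) = 1/2855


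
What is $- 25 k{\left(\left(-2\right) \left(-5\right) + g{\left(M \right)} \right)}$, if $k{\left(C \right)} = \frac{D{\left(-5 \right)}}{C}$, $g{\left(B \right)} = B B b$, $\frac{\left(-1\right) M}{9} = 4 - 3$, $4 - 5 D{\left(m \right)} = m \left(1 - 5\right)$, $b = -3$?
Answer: $- \frac{80}{233} \approx -0.34335$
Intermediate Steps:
$D{\left(m \right)} = \frac{4}{5} + \frac{4 m}{5}$ ($D{\left(m \right)} = \frac{4}{5} - \frac{m \left(1 - 5\right)}{5} = \frac{4}{5} - \frac{m \left(-4\right)}{5} = \frac{4}{5} - \frac{\left(-4\right) m}{5} = \frac{4}{5} + \frac{4 m}{5}$)
$M = -9$ ($M = - 9 \left(4 - 3\right) = \left(-9\right) 1 = -9$)
$g{\left(B \right)} = - 3 B^{2}$ ($g{\left(B \right)} = B B \left(-3\right) = B^{2} \left(-3\right) = - 3 B^{2}$)
$k{\left(C \right)} = - \frac{16}{5 C}$ ($k{\left(C \right)} = \frac{\frac{4}{5} + \frac{4}{5} \left(-5\right)}{C} = \frac{\frac{4}{5} - 4}{C} = - \frac{16}{5 C}$)
$- 25 k{\left(\left(-2\right) \left(-5\right) + g{\left(M \right)} \right)} = - 25 \left(- \frac{16}{5 \left(\left(-2\right) \left(-5\right) - 3 \left(-9\right)^{2}\right)}\right) = - 25 \left(- \frac{16}{5 \left(10 - 243\right)}\right) = - 25 \left(- \frac{16}{5 \left(-233\right)}\right) = - 25 \left(\left(- \frac{16}{5}\right) \left(- \frac{1}{233}\right)\right) = \left(-25\right) \frac{16}{1165} = - \frac{80}{233}$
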